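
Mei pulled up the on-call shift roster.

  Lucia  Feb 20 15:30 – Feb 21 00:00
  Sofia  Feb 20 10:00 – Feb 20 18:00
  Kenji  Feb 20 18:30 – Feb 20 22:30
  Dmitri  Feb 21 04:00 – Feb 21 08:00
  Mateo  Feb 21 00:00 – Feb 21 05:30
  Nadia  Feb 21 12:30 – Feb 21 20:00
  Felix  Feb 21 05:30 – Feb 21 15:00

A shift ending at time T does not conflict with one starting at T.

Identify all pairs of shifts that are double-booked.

Dmitri & Felix, Dmitri & Mateo, Felix & Nadia, Kenji & Lucia, Lucia & Sofia

Check each pair: they overlap iff neither finishes before the other starts.
Sorted by start: Sofia, Lucia, Kenji, Mateo, Dmitri, Felix, Nadia.
Lucia starts before Sofia ends → Sofia and Lucia overlap.
Kenji starts after Sofia ends — done with Sofia.
Kenji starts before Lucia ends → Lucia and Kenji overlap.
Mateo starts exactly when Lucia ends (back-to-back, no overlap) — done with Lucia.
Mateo starts after Kenji ends — done with Kenji.
Dmitri starts before Mateo ends → Mateo and Dmitri overlap.
Felix starts exactly when Mateo ends (back-to-back, no overlap) — done with Mateo.
Felix starts before Dmitri ends → Dmitri and Felix overlap.
Nadia starts after Dmitri ends.
Nadia starts before Felix ends → Felix and Nadia overlap.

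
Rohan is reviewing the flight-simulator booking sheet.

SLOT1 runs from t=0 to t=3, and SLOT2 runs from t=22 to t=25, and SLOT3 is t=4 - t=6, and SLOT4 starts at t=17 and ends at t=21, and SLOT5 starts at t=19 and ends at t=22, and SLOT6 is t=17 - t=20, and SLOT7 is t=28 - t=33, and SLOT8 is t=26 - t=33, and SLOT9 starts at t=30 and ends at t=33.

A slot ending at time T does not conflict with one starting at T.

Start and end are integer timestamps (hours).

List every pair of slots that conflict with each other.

Sorted by start: SLOT1, SLOT3, SLOT4, SLOT6, SLOT5, SLOT2, SLOT8, SLOT7, SLOT9.
SLOT3 starts after SLOT1 ends — done with SLOT1.
SLOT4 starts after SLOT3 ends — done with SLOT3.
SLOT6 starts before SLOT4 ends → SLOT4 and SLOT6 overlap.
SLOT5 starts before SLOT4 ends → SLOT4 and SLOT5 overlap.
SLOT2 starts after SLOT4 ends — done with SLOT4.
SLOT5 starts before SLOT6 ends → SLOT6 and SLOT5 overlap.
SLOT2 starts after SLOT6 ends — done with SLOT6.
SLOT2 starts exactly when SLOT5 ends (back-to-back, no overlap) — done with SLOT5.
SLOT8 starts after SLOT2 ends — done with SLOT2.
SLOT7 starts before SLOT8 ends → SLOT8 and SLOT7 overlap.
SLOT9 starts before SLOT8 ends → SLOT8 and SLOT9 overlap.
SLOT9 starts before SLOT7 ends → SLOT7 and SLOT9 overlap.

SLOT4 & SLOT5, SLOT4 & SLOT6, SLOT5 & SLOT6, SLOT7 & SLOT8, SLOT7 & SLOT9, SLOT8 & SLOT9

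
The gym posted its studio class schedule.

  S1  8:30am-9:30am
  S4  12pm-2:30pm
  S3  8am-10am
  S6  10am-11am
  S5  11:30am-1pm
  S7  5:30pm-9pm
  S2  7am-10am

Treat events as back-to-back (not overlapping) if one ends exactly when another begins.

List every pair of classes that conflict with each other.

Sorted by start: S2, S3, S1, S6, S5, S4, S7.
S3 starts before S2 ends → S2 and S3 overlap.
S1 starts before S2 ends → S2 and S1 overlap.
S6 starts exactly when S2 ends (back-to-back, no overlap), so nothing later overlaps S2 either.
S1 starts before S3 ends → S3 and S1 overlap.
S6 starts exactly when S3 ends (back-to-back, no overlap), so nothing later overlaps S3 either.
S6 starts after S1 ends, so nothing later overlaps S1 either.
S5 starts after S6 ends, so nothing later overlaps S6 either.
S4 starts before S5 ends → S5 and S4 overlap.
S7 starts after S5 ends.
S7 starts after S4 ends.

S1 & S2, S1 & S3, S2 & S3, S4 & S5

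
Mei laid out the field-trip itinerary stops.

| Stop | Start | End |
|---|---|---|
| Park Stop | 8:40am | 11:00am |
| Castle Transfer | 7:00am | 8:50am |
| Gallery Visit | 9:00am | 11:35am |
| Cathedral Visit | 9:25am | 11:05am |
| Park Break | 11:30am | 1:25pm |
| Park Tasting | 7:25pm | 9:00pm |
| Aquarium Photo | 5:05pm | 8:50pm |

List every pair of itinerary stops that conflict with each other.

Aquarium Photo & Park Tasting, Castle Transfer & Park Stop, Cathedral Visit & Gallery Visit, Cathedral Visit & Park Stop, Gallery Visit & Park Break, Gallery Visit & Park Stop

Check each pair: they overlap iff neither finishes before the other starts.
Sorted by start: Castle Transfer, Park Stop, Gallery Visit, Cathedral Visit, Park Break, Aquarium Photo, Park Tasting.
Park Stop starts before Castle Transfer ends → Castle Transfer and Park Stop overlap.
Gallery Visit starts after Castle Transfer ends — done with Castle Transfer.
Gallery Visit starts before Park Stop ends → Park Stop and Gallery Visit overlap.
Cathedral Visit starts before Park Stop ends → Park Stop and Cathedral Visit overlap.
Park Break starts after Park Stop ends — done with Park Stop.
Cathedral Visit starts before Gallery Visit ends → Gallery Visit and Cathedral Visit overlap.
Park Break starts before Gallery Visit ends → Gallery Visit and Park Break overlap.
Aquarium Photo starts after Gallery Visit ends — done with Gallery Visit.
Park Break starts after Cathedral Visit ends — done with Cathedral Visit.
Aquarium Photo starts after Park Break ends — done with Park Break.
Park Tasting starts before Aquarium Photo ends → Aquarium Photo and Park Tasting overlap.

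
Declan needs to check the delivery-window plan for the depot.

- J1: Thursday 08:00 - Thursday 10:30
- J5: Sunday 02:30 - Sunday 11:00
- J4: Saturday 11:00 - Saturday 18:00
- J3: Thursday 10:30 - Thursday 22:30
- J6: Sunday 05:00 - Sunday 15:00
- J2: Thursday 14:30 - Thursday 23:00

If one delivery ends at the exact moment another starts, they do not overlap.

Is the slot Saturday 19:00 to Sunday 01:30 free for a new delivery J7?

Yes — the slot is free

J1: ends Thursday 10:30 at or before J7 starts Saturday 19:00 → clear.
J3: ends Thursday 22:30 at or before J7 starts Saturday 19:00 → clear.
J2: ends Thursday 23:00 at or before J7 starts Saturday 19:00 → clear.
J4: ends Saturday 18:00 at or before J7 starts Saturday 19:00 → clear.
J5: starts Sunday 02:30 at or after J7 ends Sunday 01:30 → clear.
J6: starts Sunday 05:00 at or after J7 ends Sunday 01:30 → clear.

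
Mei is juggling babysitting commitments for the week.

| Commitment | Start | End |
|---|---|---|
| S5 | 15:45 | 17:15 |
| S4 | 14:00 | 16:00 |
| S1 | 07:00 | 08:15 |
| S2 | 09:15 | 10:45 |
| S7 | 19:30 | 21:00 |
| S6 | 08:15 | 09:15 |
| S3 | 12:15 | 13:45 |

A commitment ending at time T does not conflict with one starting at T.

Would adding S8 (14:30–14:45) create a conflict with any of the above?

Yes — it overlaps S4

S1: ends 08:15 at or before S8 starts 14:30 → clear.
S6: ends 09:15 at or before S8 starts 14:30 → clear.
S2: ends 10:45 at or before S8 starts 14:30 → clear.
S3: ends 13:45 at or before S8 starts 14:30 → clear.
S4: starts 14:00 before S8 ends 14:45, and ends 16:00 after S8 starts 14:30 → overlap.
S5: starts 15:45 at or after S8 ends 14:45 → clear.
S7: starts 19:30 at or after S8 ends 14:45 → clear.
S8 overlaps S4.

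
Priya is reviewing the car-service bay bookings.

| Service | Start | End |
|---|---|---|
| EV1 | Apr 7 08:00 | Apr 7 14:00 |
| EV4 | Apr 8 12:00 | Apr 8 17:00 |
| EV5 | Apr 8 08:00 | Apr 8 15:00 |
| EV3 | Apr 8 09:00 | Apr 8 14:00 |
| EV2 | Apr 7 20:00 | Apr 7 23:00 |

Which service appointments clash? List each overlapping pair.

Sorted by start: EV1, EV2, EV5, EV3, EV4.
EV2 starts after EV1 ends — done with EV1.
EV5 starts after EV2 ends — done with EV2.
EV3 starts before EV5 ends → EV5 and EV3 overlap.
EV4 starts before EV5 ends → EV5 and EV4 overlap.
EV4 starts before EV3 ends → EV3 and EV4 overlap.

EV3 & EV4, EV3 & EV5, EV4 & EV5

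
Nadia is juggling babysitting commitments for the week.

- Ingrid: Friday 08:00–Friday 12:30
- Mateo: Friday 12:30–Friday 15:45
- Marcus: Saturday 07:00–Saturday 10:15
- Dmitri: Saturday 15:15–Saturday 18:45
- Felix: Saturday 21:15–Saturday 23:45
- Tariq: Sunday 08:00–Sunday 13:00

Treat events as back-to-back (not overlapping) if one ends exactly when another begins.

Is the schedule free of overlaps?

Yes

Two intervals overlap when each starts before the other ends.
Sorted by start: Ingrid, Mateo, Marcus, Dmitri, Felix, Tariq.
Mateo starts exactly when Ingrid ends (back-to-back, no overlap), so nothing later overlaps Ingrid either.
Marcus starts after Mateo ends, so nothing later overlaps Mateo either.
Dmitri starts after Marcus ends, so nothing later overlaps Marcus either.
Felix starts after Dmitri ends, so nothing later overlaps Dmitri either.
Tariq starts after Felix ends.
Every pair is clear; the schedule has no overlaps.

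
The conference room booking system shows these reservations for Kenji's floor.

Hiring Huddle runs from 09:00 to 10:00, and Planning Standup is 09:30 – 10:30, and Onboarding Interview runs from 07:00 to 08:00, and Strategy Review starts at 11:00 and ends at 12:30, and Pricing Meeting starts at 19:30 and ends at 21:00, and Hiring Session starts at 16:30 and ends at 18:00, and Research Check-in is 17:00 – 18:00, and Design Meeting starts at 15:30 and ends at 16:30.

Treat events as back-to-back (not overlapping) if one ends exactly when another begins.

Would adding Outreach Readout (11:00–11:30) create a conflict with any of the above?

Yes — it overlaps Strategy Review

Onboarding Interview: ends 08:00 at or before Outreach Readout starts 11:00 → clear.
Hiring Huddle: ends 10:00 at or before Outreach Readout starts 11:00 → clear.
Planning Standup: ends 10:30 at or before Outreach Readout starts 11:00 → clear.
Strategy Review: starts 11:00 before Outreach Readout ends 11:30, and ends 12:30 after Outreach Readout starts 11:00 → overlap.
Design Meeting: starts 15:30 at or after Outreach Readout ends 11:30 → clear.
Hiring Session: starts 16:30 at or after Outreach Readout ends 11:30 → clear.
Research Check-in: starts 17:00 at or after Outreach Readout ends 11:30 → clear.
Pricing Meeting: starts 19:30 at or after Outreach Readout ends 11:30 → clear.
Outreach Readout overlaps Strategy Review.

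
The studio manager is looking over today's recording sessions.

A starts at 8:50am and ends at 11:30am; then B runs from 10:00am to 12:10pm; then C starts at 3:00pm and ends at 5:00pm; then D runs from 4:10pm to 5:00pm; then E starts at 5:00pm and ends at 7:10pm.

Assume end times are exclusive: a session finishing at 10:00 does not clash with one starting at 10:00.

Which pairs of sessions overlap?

Sorted by start: A, B, C, D, E.
B starts before A ends → A and B overlap.
C starts after A ends; A is clear from here.
C starts after B ends; B is clear from here.
D starts before C ends → C and D overlap.
E starts exactly when C ends (back-to-back, no overlap).
E starts exactly when D ends (back-to-back, no overlap).

A & B, C & D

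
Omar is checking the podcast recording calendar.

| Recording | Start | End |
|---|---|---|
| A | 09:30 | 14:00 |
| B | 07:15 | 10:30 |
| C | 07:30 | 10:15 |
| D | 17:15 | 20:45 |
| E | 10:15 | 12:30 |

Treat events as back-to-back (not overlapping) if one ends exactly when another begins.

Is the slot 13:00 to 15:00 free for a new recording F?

B: ends 10:30 at or before F starts 13:00 → clear.
C: ends 10:15 at or before F starts 13:00 → clear.
A: starts 09:30 before F ends 15:00, and ends 14:00 after F starts 13:00 → overlap.
E: ends 12:30 at or before F starts 13:00 → clear.
D: starts 17:15 at or after F ends 15:00 → clear.
F overlaps A.

No — it overlaps A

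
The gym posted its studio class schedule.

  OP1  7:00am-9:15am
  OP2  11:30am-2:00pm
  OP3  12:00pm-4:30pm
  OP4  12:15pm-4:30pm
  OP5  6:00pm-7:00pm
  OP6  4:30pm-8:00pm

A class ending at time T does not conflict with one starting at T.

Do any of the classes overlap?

Check each pair: they overlap iff neither finishes before the other starts.
Sorted by start: OP1, OP2, OP3, OP4, OP6, OP5.
OP2 starts after OP1 ends, so OP1 has no further overlaps.
OP3 starts before OP2 ends → OP2 and OP3 overlap.
That's a conflict, so the schedule is not conflict-free.

Yes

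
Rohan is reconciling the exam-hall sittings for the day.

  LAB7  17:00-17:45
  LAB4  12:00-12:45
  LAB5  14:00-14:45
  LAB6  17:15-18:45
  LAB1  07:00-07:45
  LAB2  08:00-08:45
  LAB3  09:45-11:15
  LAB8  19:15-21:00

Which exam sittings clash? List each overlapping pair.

Sorted by start: LAB1, LAB2, LAB3, LAB4, LAB5, LAB7, LAB6, LAB8.
LAB2 starts after LAB1 ends — done with LAB1.
LAB3 starts after LAB2 ends — done with LAB2.
LAB4 starts after LAB3 ends — done with LAB3.
LAB5 starts after LAB4 ends — done with LAB4.
LAB7 starts after LAB5 ends — done with LAB5.
LAB6 starts before LAB7 ends → LAB7 and LAB6 overlap.
LAB8 starts after LAB7 ends.
LAB8 starts after LAB6 ends.

LAB6 & LAB7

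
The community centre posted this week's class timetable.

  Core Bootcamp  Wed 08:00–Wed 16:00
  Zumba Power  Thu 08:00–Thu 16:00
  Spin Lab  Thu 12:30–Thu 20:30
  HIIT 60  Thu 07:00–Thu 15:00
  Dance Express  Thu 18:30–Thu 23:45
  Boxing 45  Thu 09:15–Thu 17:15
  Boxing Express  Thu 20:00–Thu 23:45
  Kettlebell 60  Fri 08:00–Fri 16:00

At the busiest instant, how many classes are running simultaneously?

4

Walk through starts and ends in time order (an end at T is processed before a start at T):
Wed 08:00 start Core Bootcamp → 1
Wed 16:00 end Core Bootcamp → 0
Thu 07:00 start HIIT 60 → 1
Thu 08:00 start Zumba Power → 2
Thu 09:15 start Boxing 45 → 3
Thu 12:30 start Spin Lab → 4
Thu 15:00 end HIIT 60 → 3
Thu 16:00 end Zumba Power → 2
Thu 17:15 end Boxing 45 → 1
Thu 18:30 start Dance Express → 2
Thu 20:00 start Boxing Express → 3
Thu 20:30 end Spin Lab → 2
Thu 23:45 end Boxing Express → 1
Thu 23:45 end Dance Express → 0
Fri 08:00 start Kettlebell 60 → 1
Fri 16:00 end Kettlebell 60 → 0
Peak is 4, at Thu 12:30 (Boxing 45, HIIT 60, Spin Lab, Zumba Power).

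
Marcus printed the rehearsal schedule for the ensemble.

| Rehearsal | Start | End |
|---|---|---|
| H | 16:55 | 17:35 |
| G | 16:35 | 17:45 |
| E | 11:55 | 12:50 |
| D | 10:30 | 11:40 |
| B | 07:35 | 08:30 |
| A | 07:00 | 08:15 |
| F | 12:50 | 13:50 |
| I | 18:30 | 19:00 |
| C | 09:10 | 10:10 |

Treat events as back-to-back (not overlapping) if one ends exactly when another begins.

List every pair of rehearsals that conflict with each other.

A & B, G & H

Sorted by start: A, B, C, D, E, F, G, H, I.
B starts before A ends → A and B overlap.
C starts after A ends, so nothing later overlaps A either.
C starts after B ends, so nothing later overlaps B either.
D starts after C ends, so nothing later overlaps C either.
E starts after D ends, so nothing later overlaps D either.
F starts exactly when E ends (back-to-back, no overlap), so nothing later overlaps E either.
G starts after F ends, so nothing later overlaps F either.
H starts before G ends → G and H overlap.
I starts after G ends.
I starts after H ends.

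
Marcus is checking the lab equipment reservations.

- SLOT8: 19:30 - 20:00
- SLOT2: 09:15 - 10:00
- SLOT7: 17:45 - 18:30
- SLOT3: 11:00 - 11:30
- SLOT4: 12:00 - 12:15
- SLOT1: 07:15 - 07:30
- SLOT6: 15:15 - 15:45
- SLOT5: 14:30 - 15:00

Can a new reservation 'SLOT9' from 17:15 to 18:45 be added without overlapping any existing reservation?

No — it overlaps SLOT7

SLOT1: ends 07:30 at or before SLOT9 starts 17:15 → clear.
SLOT2: ends 10:00 at or before SLOT9 starts 17:15 → clear.
SLOT3: ends 11:30 at or before SLOT9 starts 17:15 → clear.
SLOT4: ends 12:15 at or before SLOT9 starts 17:15 → clear.
SLOT5: ends 15:00 at or before SLOT9 starts 17:15 → clear.
SLOT6: ends 15:45 at or before SLOT9 starts 17:15 → clear.
SLOT7: starts 17:45 before SLOT9 ends 18:45, and ends 18:30 after SLOT9 starts 17:15 → overlap.
SLOT8: starts 19:30 at or after SLOT9 ends 18:45 → clear.
SLOT9 overlaps SLOT7.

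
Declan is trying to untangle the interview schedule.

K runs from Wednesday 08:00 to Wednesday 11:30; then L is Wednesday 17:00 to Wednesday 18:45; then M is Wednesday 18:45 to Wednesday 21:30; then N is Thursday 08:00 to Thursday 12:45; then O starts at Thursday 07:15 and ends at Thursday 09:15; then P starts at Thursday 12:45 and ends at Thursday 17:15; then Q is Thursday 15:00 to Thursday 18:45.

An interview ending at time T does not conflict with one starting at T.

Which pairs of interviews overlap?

N & O, P & Q

Sorted by start: K, L, M, O, N, P, Q.
L starts after K ends; K is clear from here.
M starts exactly when L ends (back-to-back, no overlap); L is clear from here.
O starts after M ends; M is clear from here.
N starts before O ends → O and N overlap.
P starts after O ends; O is clear from here.
P starts exactly when N ends (back-to-back, no overlap); N is clear from here.
Q starts before P ends → P and Q overlap.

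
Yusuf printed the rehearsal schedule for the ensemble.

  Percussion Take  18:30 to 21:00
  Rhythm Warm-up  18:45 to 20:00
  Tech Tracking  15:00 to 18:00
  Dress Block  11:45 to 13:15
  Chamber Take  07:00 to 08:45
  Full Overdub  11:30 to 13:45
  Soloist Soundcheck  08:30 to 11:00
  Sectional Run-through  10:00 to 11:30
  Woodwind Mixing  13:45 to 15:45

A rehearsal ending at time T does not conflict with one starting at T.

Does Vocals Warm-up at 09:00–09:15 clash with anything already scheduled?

Chamber Take: ends 08:45 at or before Vocals Warm-up starts 09:00 → clear.
Soloist Soundcheck: starts 08:30 before Vocals Warm-up ends 09:15, and ends 11:00 after Vocals Warm-up starts 09:00 → overlap.
Sectional Run-through: starts 10:00 at or after Vocals Warm-up ends 09:15 → clear.
Full Overdub: starts 11:30 at or after Vocals Warm-up ends 09:15 → clear.
Dress Block: starts 11:45 at or after Vocals Warm-up ends 09:15 → clear.
Woodwind Mixing: starts 13:45 at or after Vocals Warm-up ends 09:15 → clear.
Tech Tracking: starts 15:00 at or after Vocals Warm-up ends 09:15 → clear.
Percussion Take: starts 18:30 at or after Vocals Warm-up ends 09:15 → clear.
Rhythm Warm-up: starts 18:45 at or after Vocals Warm-up ends 09:15 → clear.
Vocals Warm-up overlaps Soloist Soundcheck.

Yes — it overlaps Soloist Soundcheck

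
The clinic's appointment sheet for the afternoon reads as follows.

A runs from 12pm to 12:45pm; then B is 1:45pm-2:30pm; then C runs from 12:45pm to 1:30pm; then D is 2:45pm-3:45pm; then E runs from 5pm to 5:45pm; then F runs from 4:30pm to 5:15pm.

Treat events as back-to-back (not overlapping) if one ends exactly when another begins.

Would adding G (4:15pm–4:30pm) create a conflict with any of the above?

A: ends 12:45pm at or before G starts 4:15pm → clear.
C: ends 1:30pm at or before G starts 4:15pm → clear.
B: ends 2:30pm at or before G starts 4:15pm → clear.
D: ends 3:45pm at or before G starts 4:15pm → clear.
F: starts 4:30pm at or after G ends 4:30pm → clear.
E: starts 5pm at or after G ends 4:30pm → clear.

No — it doesn't clash with anything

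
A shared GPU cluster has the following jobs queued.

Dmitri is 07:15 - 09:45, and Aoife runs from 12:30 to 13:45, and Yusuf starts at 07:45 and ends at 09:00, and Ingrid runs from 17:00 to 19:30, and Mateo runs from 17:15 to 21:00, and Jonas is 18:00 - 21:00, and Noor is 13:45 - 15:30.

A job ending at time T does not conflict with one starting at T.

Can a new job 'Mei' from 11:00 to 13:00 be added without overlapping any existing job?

No — it overlaps Aoife

Dmitri: ends 09:45 at or before Mei starts 11:00 → clear.
Yusuf: ends 09:00 at or before Mei starts 11:00 → clear.
Aoife: starts 12:30 before Mei ends 13:00, and ends 13:45 after Mei starts 11:00 → overlap.
Noor: starts 13:45 at or after Mei ends 13:00 → clear.
Ingrid: starts 17:00 at or after Mei ends 13:00 → clear.
Mateo: starts 17:15 at or after Mei ends 13:00 → clear.
Jonas: starts 18:00 at or after Mei ends 13:00 → clear.
Mei overlaps Aoife.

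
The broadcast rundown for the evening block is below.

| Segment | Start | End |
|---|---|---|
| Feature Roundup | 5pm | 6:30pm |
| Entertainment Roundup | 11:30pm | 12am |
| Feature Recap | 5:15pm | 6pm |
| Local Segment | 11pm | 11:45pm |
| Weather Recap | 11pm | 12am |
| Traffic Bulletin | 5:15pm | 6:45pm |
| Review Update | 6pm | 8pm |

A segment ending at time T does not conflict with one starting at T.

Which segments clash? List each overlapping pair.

Entertainment Roundup & Local Segment, Entertainment Roundup & Weather Recap, Feature Recap & Feature Roundup, Feature Recap & Traffic Bulletin, Feature Roundup & Review Update, Feature Roundup & Traffic Bulletin, Local Segment & Weather Recap, Review Update & Traffic Bulletin

Sorted by start: Feature Roundup, Feature Recap, Traffic Bulletin, Review Update, Local Segment, Weather Recap, Entertainment Roundup.
Feature Recap starts before Feature Roundup ends → Feature Roundup and Feature Recap overlap.
Traffic Bulletin starts before Feature Roundup ends → Feature Roundup and Traffic Bulletin overlap.
Review Update starts before Feature Roundup ends → Feature Roundup and Review Update overlap.
Local Segment starts after Feature Roundup ends, so Feature Roundup has no further overlaps.
Traffic Bulletin starts before Feature Recap ends → Feature Recap and Traffic Bulletin overlap.
Review Update starts exactly when Feature Recap ends (back-to-back, no overlap), so Feature Recap has no further overlaps.
Review Update starts before Traffic Bulletin ends → Traffic Bulletin and Review Update overlap.
Local Segment starts after Traffic Bulletin ends, so Traffic Bulletin has no further overlaps.
Local Segment starts after Review Update ends, so Review Update has no further overlaps.
Weather Recap starts before Local Segment ends → Local Segment and Weather Recap overlap.
Entertainment Roundup starts before Local Segment ends → Local Segment and Entertainment Roundup overlap.
Entertainment Roundup starts before Weather Recap ends → Weather Recap and Entertainment Roundup overlap.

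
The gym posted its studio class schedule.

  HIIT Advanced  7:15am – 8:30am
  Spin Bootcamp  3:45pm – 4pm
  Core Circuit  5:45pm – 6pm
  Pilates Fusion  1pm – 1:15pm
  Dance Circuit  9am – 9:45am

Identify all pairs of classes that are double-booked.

no overlapping pairs

Check each pair: they overlap iff neither finishes before the other starts.
Sorted by start: HIIT Advanced, Dance Circuit, Pilates Fusion, Spin Bootcamp, Core Circuit.
Dance Circuit starts after HIIT Advanced ends; HIIT Advanced is clear from here.
Pilates Fusion starts after Dance Circuit ends; Dance Circuit is clear from here.
Spin Bootcamp starts after Pilates Fusion ends; Pilates Fusion is clear from here.
Core Circuit starts after Spin Bootcamp ends.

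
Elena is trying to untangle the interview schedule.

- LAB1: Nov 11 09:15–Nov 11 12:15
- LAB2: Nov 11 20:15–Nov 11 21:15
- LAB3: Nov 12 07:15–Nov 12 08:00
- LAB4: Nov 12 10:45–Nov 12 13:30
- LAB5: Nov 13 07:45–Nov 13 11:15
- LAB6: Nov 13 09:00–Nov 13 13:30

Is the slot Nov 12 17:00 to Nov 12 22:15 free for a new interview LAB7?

Yes — the slot is free

LAB1: ends Nov 11 12:15 at or before LAB7 starts Nov 12 17:00 → clear.
LAB2: ends Nov 11 21:15 at or before LAB7 starts Nov 12 17:00 → clear.
LAB3: ends Nov 12 08:00 at or before LAB7 starts Nov 12 17:00 → clear.
LAB4: ends Nov 12 13:30 at or before LAB7 starts Nov 12 17:00 → clear.
LAB5: starts Nov 13 07:45 at or after LAB7 ends Nov 12 22:15 → clear.
LAB6: starts Nov 13 09:00 at or after LAB7 ends Nov 12 22:15 → clear.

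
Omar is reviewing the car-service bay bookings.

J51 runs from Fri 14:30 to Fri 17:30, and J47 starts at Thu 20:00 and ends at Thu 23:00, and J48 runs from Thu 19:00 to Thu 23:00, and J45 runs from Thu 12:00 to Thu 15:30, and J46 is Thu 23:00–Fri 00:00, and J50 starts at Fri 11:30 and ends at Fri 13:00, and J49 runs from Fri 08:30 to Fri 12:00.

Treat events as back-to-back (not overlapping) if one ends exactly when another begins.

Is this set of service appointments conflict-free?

Two intervals overlap when each starts before the other ends.
Sorted by start: J45, J48, J47, J46, J49, J50, J51.
J48 starts after J45 ends — done with J45.
J47 starts before J48 ends → J48 and J47 overlap.
That's a conflict, so the schedule is not conflict-free.

No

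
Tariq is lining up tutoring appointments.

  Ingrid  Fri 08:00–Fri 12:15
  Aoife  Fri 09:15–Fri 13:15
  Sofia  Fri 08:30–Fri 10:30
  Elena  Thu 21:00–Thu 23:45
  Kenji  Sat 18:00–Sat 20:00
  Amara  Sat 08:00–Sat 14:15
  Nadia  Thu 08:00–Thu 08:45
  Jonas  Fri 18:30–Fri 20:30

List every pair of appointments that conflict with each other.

Aoife & Ingrid, Aoife & Sofia, Ingrid & Sofia

Check each pair: they overlap iff neither finishes before the other starts.
Sorted by start: Nadia, Elena, Ingrid, Sofia, Aoife, Jonas, Amara, Kenji.
Elena starts after Nadia ends, so Nadia has no further overlaps.
Ingrid starts after Elena ends, so Elena has no further overlaps.
Sofia starts before Ingrid ends → Ingrid and Sofia overlap.
Aoife starts before Ingrid ends → Ingrid and Aoife overlap.
Jonas starts after Ingrid ends, so Ingrid has no further overlaps.
Aoife starts before Sofia ends → Sofia and Aoife overlap.
Jonas starts after Sofia ends, so Sofia has no further overlaps.
Jonas starts after Aoife ends, so Aoife has no further overlaps.
Amara starts after Jonas ends, so Jonas has no further overlaps.
Kenji starts after Amara ends.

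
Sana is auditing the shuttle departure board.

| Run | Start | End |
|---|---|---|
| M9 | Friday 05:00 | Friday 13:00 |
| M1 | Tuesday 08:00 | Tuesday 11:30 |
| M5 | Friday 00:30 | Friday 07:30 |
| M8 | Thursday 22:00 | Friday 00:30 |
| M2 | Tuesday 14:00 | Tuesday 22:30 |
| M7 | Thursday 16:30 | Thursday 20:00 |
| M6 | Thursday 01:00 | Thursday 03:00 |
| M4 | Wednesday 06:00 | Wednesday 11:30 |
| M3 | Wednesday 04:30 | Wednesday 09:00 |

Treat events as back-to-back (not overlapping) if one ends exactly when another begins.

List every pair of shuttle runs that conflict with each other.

M3 & M4, M5 & M9

Sorted by start: M1, M2, M3, M4, M6, M7, M8, M5, M9.
M2 starts after M1 ends, so nothing later overlaps M1 either.
M3 starts after M2 ends, so nothing later overlaps M2 either.
M4 starts before M3 ends → M3 and M4 overlap.
M6 starts after M3 ends, so nothing later overlaps M3 either.
M6 starts after M4 ends, so nothing later overlaps M4 either.
M7 starts after M6 ends, so nothing later overlaps M6 either.
M8 starts after M7 ends, so nothing later overlaps M7 either.
M5 starts exactly when M8 ends (back-to-back, no overlap), so nothing later overlaps M8 either.
M9 starts before M5 ends → M5 and M9 overlap.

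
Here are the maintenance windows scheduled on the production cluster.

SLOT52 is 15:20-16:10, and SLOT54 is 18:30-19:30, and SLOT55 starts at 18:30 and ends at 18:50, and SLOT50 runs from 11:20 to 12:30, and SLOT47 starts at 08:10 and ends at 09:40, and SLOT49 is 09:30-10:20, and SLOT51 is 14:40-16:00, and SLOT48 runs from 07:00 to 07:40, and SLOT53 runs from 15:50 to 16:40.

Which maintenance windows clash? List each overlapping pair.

Two intervals overlap when each starts before the other ends.
Sorted by start: SLOT48, SLOT47, SLOT49, SLOT50, SLOT51, SLOT52, SLOT53, SLOT54, SLOT55.
SLOT47 starts after SLOT48 ends; SLOT48 is clear from here.
SLOT49 starts before SLOT47 ends → SLOT47 and SLOT49 overlap.
SLOT50 starts after SLOT47 ends; SLOT47 is clear from here.
SLOT50 starts after SLOT49 ends; SLOT49 is clear from here.
SLOT51 starts after SLOT50 ends; SLOT50 is clear from here.
SLOT52 starts before SLOT51 ends → SLOT51 and SLOT52 overlap.
SLOT53 starts before SLOT51 ends → SLOT51 and SLOT53 overlap.
SLOT54 starts after SLOT51 ends; SLOT51 is clear from here.
SLOT53 starts before SLOT52 ends → SLOT52 and SLOT53 overlap.
SLOT54 starts after SLOT52 ends; SLOT52 is clear from here.
SLOT54 starts after SLOT53 ends; SLOT53 is clear from here.
SLOT55 starts before SLOT54 ends → SLOT54 and SLOT55 overlap.

SLOT47 & SLOT49, SLOT51 & SLOT52, SLOT51 & SLOT53, SLOT52 & SLOT53, SLOT54 & SLOT55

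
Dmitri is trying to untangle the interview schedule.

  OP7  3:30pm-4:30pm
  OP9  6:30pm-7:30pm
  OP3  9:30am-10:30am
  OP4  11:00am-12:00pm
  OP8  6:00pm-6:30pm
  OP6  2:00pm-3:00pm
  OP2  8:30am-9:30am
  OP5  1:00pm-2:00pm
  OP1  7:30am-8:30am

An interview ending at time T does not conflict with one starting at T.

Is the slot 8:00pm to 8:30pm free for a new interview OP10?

OP1: ends 8:30am at or before OP10 starts 8:00pm → clear.
OP2: ends 9:30am at or before OP10 starts 8:00pm → clear.
OP3: ends 10:30am at or before OP10 starts 8:00pm → clear.
OP4: ends 12:00pm at or before OP10 starts 8:00pm → clear.
OP5: ends 2:00pm at or before OP10 starts 8:00pm → clear.
OP6: ends 3:00pm at or before OP10 starts 8:00pm → clear.
OP7: ends 4:30pm at or before OP10 starts 8:00pm → clear.
OP8: ends 6:30pm at or before OP10 starts 8:00pm → clear.
OP9: ends 7:30pm at or before OP10 starts 8:00pm → clear.

Yes — the slot is free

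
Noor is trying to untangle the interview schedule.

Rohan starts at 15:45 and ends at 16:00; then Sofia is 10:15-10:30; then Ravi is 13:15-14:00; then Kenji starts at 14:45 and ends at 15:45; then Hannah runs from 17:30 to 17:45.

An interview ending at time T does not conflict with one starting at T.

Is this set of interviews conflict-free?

Sorted by start: Sofia, Ravi, Kenji, Rohan, Hannah.
Ravi starts after Sofia ends — done with Sofia.
Kenji starts after Ravi ends — done with Ravi.
Rohan starts exactly when Kenji ends (back-to-back, no overlap) — done with Kenji.
Hannah starts after Rohan ends.
Every pair is clear; the schedule has no overlaps.

Yes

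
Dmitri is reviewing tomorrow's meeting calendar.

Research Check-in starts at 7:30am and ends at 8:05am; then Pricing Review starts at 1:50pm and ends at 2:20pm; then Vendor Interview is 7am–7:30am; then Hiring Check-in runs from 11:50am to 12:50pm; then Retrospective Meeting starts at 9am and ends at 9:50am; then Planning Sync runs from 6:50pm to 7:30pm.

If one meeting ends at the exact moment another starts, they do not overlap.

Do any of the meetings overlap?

Sorted by start: Vendor Interview, Research Check-in, Retrospective Meeting, Hiring Check-in, Pricing Review, Planning Sync.
Research Check-in starts exactly when Vendor Interview ends (back-to-back, no overlap), so Vendor Interview has no further overlaps.
Retrospective Meeting starts after Research Check-in ends, so Research Check-in has no further overlaps.
Hiring Check-in starts after Retrospective Meeting ends, so Retrospective Meeting has no further overlaps.
Pricing Review starts after Hiring Check-in ends, so Hiring Check-in has no further overlaps.
Planning Sync starts after Pricing Review ends.
Every pair is clear; the schedule has no overlaps.

No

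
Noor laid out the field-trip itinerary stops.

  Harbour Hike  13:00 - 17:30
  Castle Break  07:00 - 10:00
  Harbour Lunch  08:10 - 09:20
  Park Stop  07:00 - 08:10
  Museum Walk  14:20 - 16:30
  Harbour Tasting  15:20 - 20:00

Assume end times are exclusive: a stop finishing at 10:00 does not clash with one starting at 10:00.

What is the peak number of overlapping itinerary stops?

Sort all start/end points and keep a running count:
07:00 start Castle Break → 1
07:00 start Park Stop → 2
08:10 end Park Stop → 1
08:10 start Harbour Lunch → 2
09:20 end Harbour Lunch → 1
10:00 end Castle Break → 0
13:00 start Harbour Hike → 1
14:20 start Museum Walk → 2
15:20 start Harbour Tasting → 3
16:30 end Museum Walk → 2
17:30 end Harbour Hike → 1
20:00 end Harbour Tasting → 0
Peak is 3, at 15:20 (Harbour Hike, Harbour Tasting, Museum Walk).

3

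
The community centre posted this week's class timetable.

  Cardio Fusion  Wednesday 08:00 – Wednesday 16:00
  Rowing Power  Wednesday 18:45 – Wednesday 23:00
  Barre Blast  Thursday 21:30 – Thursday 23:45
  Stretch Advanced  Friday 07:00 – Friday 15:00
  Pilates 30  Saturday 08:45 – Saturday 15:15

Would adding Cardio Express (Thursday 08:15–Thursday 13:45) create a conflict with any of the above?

Cardio Fusion: ends Wednesday 16:00 at or before Cardio Express starts Thursday 08:15 → clear.
Rowing Power: ends Wednesday 23:00 at or before Cardio Express starts Thursday 08:15 → clear.
Barre Blast: starts Thursday 21:30 at or after Cardio Express ends Thursday 13:45 → clear.
Stretch Advanced: starts Friday 07:00 at or after Cardio Express ends Thursday 13:45 → clear.
Pilates 30: starts Saturday 08:45 at or after Cardio Express ends Thursday 13:45 → clear.

No — it doesn't clash with anything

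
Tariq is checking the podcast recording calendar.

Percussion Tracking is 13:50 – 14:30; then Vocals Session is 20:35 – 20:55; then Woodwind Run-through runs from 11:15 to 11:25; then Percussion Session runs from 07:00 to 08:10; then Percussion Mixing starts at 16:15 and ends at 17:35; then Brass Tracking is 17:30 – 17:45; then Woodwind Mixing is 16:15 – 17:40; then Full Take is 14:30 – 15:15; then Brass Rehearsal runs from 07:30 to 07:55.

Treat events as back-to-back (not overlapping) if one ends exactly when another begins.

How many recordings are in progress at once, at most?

3

Sweep the timeline, counting +1 at each start and −1 at each end (ends before starts at a tie):
07:00 start Percussion Session → 1
07:30 start Brass Rehearsal → 2
07:55 end Brass Rehearsal → 1
08:10 end Percussion Session → 0
11:15 start Woodwind Run-through → 1
11:25 end Woodwind Run-through → 0
13:50 start Percussion Tracking → 1
14:30 end Percussion Tracking → 0
14:30 start Full Take → 1
15:15 end Full Take → 0
16:15 start Percussion Mixing → 1
16:15 start Woodwind Mixing → 2
17:30 start Brass Tracking → 3
17:35 end Percussion Mixing → 2
17:40 end Woodwind Mixing → 1
17:45 end Brass Tracking → 0
20:35 start Vocals Session → 1
20:55 end Vocals Session → 0
Peak is 3, at 17:30 (Brass Tracking, Percussion Mixing, Woodwind Mixing).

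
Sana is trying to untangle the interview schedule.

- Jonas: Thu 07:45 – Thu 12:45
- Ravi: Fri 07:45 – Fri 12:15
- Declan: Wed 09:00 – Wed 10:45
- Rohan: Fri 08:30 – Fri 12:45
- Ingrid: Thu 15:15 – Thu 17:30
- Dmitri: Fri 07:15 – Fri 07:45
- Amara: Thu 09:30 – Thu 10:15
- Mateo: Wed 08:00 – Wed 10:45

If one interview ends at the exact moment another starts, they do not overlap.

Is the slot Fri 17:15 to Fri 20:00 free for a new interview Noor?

Yes — the slot is free

Mateo: ends Wed 10:45 at or before Noor starts Fri 17:15 → clear.
Declan: ends Wed 10:45 at or before Noor starts Fri 17:15 → clear.
Jonas: ends Thu 12:45 at or before Noor starts Fri 17:15 → clear.
Amara: ends Thu 10:15 at or before Noor starts Fri 17:15 → clear.
Ingrid: ends Thu 17:30 at or before Noor starts Fri 17:15 → clear.
Dmitri: ends Fri 07:45 at or before Noor starts Fri 17:15 → clear.
Ravi: ends Fri 12:15 at or before Noor starts Fri 17:15 → clear.
Rohan: ends Fri 12:45 at or before Noor starts Fri 17:15 → clear.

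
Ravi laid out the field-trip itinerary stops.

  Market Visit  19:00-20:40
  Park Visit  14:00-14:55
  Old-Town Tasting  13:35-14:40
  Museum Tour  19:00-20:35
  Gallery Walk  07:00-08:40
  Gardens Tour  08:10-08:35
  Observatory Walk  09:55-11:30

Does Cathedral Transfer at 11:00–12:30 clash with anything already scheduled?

Gallery Walk: ends 08:40 at or before Cathedral Transfer starts 11:00 → clear.
Gardens Tour: ends 08:35 at or before Cathedral Transfer starts 11:00 → clear.
Observatory Walk: starts 09:55 before Cathedral Transfer ends 12:30, and ends 11:30 after Cathedral Transfer starts 11:00 → overlap.
Old-Town Tasting: starts 13:35 at or after Cathedral Transfer ends 12:30 → clear.
Park Visit: starts 14:00 at or after Cathedral Transfer ends 12:30 → clear.
Market Visit: starts 19:00 at or after Cathedral Transfer ends 12:30 → clear.
Museum Tour: starts 19:00 at or after Cathedral Transfer ends 12:30 → clear.
Cathedral Transfer overlaps Observatory Walk.

Yes — it overlaps Observatory Walk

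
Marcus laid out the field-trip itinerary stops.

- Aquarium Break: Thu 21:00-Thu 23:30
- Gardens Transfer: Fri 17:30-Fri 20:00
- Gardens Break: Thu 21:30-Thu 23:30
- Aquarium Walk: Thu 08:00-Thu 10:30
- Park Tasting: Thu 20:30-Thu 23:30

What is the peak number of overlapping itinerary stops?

Sort all start/end points and keep a running count:
Thu 08:00 start Aquarium Walk → 1
Thu 10:30 end Aquarium Walk → 0
Thu 20:30 start Park Tasting → 1
Thu 21:00 start Aquarium Break → 2
Thu 21:30 start Gardens Break → 3
Thu 23:30 end Aquarium Break → 2
Thu 23:30 end Gardens Break → 1
Thu 23:30 end Park Tasting → 0
Fri 17:30 start Gardens Transfer → 1
Fri 20:00 end Gardens Transfer → 0
Peak is 3, at Thu 21:30 (Aquarium Break, Gardens Break, Park Tasting).

3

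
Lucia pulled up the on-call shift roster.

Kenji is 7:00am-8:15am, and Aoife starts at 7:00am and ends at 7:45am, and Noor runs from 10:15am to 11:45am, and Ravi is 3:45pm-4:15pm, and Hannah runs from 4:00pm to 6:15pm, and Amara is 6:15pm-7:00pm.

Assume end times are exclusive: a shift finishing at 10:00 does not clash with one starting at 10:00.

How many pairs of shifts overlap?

Sorted by start: Kenji, Aoife, Noor, Ravi, Hannah, Amara.
Aoife starts before Kenji ends → Kenji and Aoife overlap.
Noor starts after Kenji ends, so nothing later overlaps Kenji either.
Noor starts after Aoife ends, so nothing later overlaps Aoife either.
Ravi starts after Noor ends, so nothing later overlaps Noor either.
Hannah starts before Ravi ends → Ravi and Hannah overlap.
Amara starts after Ravi ends.
Amara starts exactly when Hannah ends (back-to-back, no overlap).
Overlapping pairs: Aoife & Kenji, Hannah & Ravi — 2 in total.

2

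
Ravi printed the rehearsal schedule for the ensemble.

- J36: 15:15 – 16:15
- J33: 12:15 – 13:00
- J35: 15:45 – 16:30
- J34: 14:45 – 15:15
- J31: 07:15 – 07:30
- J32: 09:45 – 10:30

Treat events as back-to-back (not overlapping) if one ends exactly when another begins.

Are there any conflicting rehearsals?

Sorted by start: J31, J32, J33, J34, J36, J35.
J32 starts after J31 ends — done with J31.
J33 starts after J32 ends — done with J32.
J34 starts after J33 ends — done with J33.
J36 starts exactly when J34 ends (back-to-back, no overlap) — done with J34.
J35 starts before J36 ends → J36 and J35 overlap.
That's a conflict, so the schedule is not conflict-free.

Yes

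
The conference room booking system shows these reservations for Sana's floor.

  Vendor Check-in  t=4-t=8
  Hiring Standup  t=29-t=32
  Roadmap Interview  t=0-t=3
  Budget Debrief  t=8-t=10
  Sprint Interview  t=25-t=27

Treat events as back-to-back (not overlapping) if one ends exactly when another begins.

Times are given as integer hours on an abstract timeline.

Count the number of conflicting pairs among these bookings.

Two intervals overlap when each starts before the other ends.
Sorted by start: Roadmap Interview, Vendor Check-in, Budget Debrief, Sprint Interview, Hiring Standup.
Vendor Check-in starts after Roadmap Interview ends; Roadmap Interview is clear from here.
Budget Debrief starts exactly when Vendor Check-in ends (back-to-back, no overlap); Vendor Check-in is clear from here.
Sprint Interview starts after Budget Debrief ends; Budget Debrief is clear from here.
Hiring Standup starts after Sprint Interview ends.
No pair overlaps.

0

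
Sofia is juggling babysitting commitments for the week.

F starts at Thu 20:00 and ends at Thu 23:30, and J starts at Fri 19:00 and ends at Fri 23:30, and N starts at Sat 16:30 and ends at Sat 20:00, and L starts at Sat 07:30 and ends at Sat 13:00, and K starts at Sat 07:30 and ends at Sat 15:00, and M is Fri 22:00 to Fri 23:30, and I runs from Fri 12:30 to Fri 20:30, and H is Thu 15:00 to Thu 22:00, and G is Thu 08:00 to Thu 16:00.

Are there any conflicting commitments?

Sorted by start: G, H, F, I, J, M, K, L, N.
H starts before G ends → G and H overlap.
That's a conflict, so the schedule is not conflict-free.

Yes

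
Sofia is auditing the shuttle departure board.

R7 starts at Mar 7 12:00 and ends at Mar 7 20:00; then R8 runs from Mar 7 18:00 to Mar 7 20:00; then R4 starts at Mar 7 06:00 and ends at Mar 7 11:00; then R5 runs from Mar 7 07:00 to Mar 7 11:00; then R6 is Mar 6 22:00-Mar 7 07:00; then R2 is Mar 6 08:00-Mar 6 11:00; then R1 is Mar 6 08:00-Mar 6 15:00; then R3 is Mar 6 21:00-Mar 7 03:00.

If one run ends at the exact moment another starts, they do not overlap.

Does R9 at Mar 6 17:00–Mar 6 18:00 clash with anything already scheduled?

R1: ends Mar 6 15:00 at or before R9 starts Mar 6 17:00 → clear.
R2: ends Mar 6 11:00 at or before R9 starts Mar 6 17:00 → clear.
R3: starts Mar 6 21:00 at or after R9 ends Mar 6 18:00 → clear.
R6: starts Mar 6 22:00 at or after R9 ends Mar 6 18:00 → clear.
R4: starts Mar 7 06:00 at or after R9 ends Mar 6 18:00 → clear.
R5: starts Mar 7 07:00 at or after R9 ends Mar 6 18:00 → clear.
R7: starts Mar 7 12:00 at or after R9 ends Mar 6 18:00 → clear.
R8: starts Mar 7 18:00 at or after R9 ends Mar 6 18:00 → clear.

No — it doesn't clash with anything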